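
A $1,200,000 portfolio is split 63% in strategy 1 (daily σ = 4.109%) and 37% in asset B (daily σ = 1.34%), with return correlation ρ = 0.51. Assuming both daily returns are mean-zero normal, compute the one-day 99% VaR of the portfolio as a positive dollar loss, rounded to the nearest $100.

$80,200

σ_p² = 0.63²·4.109² + 0.37²·1.34² + 2·0.51·0.63·0.37·4.109·1.34 = 8.2562 (%²).
σ_p = √8.2562 = 2.873%.
At 99%, z = 2.326.
VaR = 2.326 × 2.873% = 6.683%; on $1,200,000 that is $80,196.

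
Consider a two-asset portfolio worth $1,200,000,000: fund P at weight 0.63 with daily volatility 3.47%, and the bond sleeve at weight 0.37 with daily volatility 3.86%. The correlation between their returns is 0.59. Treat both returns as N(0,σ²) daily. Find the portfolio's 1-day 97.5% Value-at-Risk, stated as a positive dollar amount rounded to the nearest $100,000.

$76,200,000

σ_p² = 0.63²·3.47² + 0.37²·3.86² + 2·0.59·0.63·0.37·3.47·3.86 = 10.5030 (%²).
σ_p = √10.5030 = 3.241%.
At 97.5%, z = 1.960.
VaR = 1.960 × 3.241% = 6.352%; on $1,200,000,000 that is $76,224,000.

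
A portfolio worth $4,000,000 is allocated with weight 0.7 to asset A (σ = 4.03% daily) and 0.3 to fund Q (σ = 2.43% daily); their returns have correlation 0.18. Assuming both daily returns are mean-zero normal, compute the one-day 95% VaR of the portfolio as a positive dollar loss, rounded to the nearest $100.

σ_p² = 0.7²·4.03² + 0.3²·2.43² + 2·0.18·0.7·0.3·4.03·2.43 = 9.2298 (%²).
σ_p = √9.2298 = 3.038%.
At 95%, z = 1.645.
VaR = 1.645 × 3.038% = 4.998%; on $4,000,000 that is $199,920.

$199,900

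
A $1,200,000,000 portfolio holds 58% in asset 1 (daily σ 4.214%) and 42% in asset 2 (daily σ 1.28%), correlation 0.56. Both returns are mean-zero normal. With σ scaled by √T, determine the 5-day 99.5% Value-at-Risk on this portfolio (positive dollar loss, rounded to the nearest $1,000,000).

σ_p = √(0.58²·4.214² + 0.42²·1.28² + 2·0.56·0.58·0.42·4.214·1.28) = 2.781%.
σ_{5d} = 2.781% × √5 = 6.219%.
z(99.5%) = 2.576.
VaR = 2.576 × 6.219% = 16.020%; on $1,200,000,000 that is $192,240,000.

$192,000,000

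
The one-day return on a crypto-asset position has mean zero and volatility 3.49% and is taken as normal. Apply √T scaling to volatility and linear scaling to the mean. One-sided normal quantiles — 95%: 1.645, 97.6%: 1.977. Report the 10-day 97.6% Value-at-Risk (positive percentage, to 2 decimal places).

21.82%

σ_{10d} = 3.49% × √10 = 11.036%.
VaR = 1.977 × 11.036% = 21.818%.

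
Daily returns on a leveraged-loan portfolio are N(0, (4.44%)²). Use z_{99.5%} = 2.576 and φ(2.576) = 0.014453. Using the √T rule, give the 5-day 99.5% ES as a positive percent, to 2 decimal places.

σ_{5d} = 4.44% × √5 = 9.928%.
ES multiplier = φ(z)/(1−α) = 0.014453/0.005 = 2.891.
ES = 9.928% × 2.891 = 28.702%.

28.70%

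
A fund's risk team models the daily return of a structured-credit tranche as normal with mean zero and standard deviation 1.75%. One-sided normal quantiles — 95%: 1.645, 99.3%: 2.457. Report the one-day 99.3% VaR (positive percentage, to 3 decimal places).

VaR = z·σ = 2.457 × 1.75% = 4.300%.

4.300%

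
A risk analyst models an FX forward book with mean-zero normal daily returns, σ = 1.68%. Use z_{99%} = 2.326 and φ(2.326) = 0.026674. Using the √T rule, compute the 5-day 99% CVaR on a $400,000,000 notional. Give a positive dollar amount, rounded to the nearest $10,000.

$40,080,000

σ_{5d} = 1.68% × √5 = 3.757%.
ES multiplier = φ(z)/(1−α) = 0.026674/0.01 = 2.667.
ES = 3.757% × 2.667 = 10.020%; on $400,000,000: $40,080,000.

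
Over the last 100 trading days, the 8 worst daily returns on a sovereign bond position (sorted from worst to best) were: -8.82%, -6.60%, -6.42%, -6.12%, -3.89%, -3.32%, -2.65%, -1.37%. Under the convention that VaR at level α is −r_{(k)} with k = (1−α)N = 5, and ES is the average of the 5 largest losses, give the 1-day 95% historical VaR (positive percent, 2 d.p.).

3.89%

k = 5; the 5th lowest return is -3.89%, so VaR = 3.89%.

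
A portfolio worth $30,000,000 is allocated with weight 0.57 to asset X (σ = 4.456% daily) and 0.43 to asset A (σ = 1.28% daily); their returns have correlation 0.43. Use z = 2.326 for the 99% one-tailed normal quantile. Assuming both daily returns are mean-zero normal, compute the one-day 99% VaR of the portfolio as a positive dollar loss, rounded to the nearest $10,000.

σ_p² = 0.57²·4.456² + 0.43²·1.28² + 2·0.43·0.57·0.43·4.456·1.28 = 7.9564 (%²).
σ_p = √7.9564 = 2.821%.
VaR = 2.326 × 2.821% = 6.562%; on $30,000,000 that is $1,968,600.

$1,970,000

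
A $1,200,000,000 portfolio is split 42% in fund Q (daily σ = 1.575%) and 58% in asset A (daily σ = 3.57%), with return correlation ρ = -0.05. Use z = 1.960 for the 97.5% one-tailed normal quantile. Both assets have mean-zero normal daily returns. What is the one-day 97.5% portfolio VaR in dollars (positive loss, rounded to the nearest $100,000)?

σ_p² = 0.42²·1.575² + 0.58²·3.57² + 2·-0.05·0.42·0.58·1.575·3.57 = 4.5880 (%²).
σ_p = √4.5880 = 2.142%.
VaR = 1.960 × 2.142% = 4.198%; on $1,200,000,000 that is $50,376,000.

$50,400,000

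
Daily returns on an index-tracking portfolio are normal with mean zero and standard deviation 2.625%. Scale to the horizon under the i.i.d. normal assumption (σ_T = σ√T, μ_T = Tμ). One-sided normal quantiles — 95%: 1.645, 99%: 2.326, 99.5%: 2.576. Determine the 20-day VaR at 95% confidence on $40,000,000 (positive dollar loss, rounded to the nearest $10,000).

$7,720,000

σ_{20d} = 2.625% × √20 = 11.739%.
VaR = 1.645 × 11.739% = 19.311%.
On $40,000,000: 0.19311 × $40,000,000 = $7,724,400.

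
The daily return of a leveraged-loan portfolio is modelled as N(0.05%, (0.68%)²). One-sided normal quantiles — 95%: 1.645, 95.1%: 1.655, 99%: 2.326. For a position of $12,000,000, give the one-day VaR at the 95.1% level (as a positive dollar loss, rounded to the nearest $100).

$129,000

VaR = −μ + z·σ = −(0.05%) + 1.655 × 0.68% = 1.075%.
On $12,000,000: 0.01075 × $12,000,000 = $129,000.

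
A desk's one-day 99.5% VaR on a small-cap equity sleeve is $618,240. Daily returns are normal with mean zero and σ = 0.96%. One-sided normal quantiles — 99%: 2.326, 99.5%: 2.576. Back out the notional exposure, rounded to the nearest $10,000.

VaR as a fraction of value: z·σ = 2.576 × 0.96% = 2.47296%.
Position = $618,240 / 0.0247296 = $25,000,000.

$25,000,000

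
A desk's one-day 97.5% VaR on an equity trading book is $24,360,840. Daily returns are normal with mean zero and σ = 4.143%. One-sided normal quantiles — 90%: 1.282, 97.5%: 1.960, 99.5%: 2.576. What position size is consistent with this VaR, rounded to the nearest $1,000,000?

VaR as a fraction of value: z·σ = 1.960 × 4.143% = 8.12028%.
Position = $24,360,840 / 0.0812028 = $300,000,000.

$300,000,000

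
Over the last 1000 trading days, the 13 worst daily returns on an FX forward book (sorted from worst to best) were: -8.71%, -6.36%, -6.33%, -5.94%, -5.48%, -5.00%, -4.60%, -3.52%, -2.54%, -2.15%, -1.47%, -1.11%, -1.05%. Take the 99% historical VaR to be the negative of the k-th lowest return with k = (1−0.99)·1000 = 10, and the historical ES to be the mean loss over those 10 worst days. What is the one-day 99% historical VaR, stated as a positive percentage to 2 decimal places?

2.15%

k = 10; the 10th lowest return is -2.15%, so VaR = 2.15%.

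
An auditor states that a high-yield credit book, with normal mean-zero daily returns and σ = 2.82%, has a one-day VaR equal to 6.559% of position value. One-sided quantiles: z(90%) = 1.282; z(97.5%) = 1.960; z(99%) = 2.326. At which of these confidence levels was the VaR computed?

99%

Implied z = VaR/σ = 6.559 / 2.82 = 2.326.
This matches z(99%) = 2.326.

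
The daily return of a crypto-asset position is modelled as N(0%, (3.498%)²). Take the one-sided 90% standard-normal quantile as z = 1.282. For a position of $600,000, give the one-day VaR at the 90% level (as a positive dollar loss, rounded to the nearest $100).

$26,900

VaR = z·σ = 1.282 × 3.498% = 4.484%.
On $600,000: 0.04484 × $600,000 = $26,904.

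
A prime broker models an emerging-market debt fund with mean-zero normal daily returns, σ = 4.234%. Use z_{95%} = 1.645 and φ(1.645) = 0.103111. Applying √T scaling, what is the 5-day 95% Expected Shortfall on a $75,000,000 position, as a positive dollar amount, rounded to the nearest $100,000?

σ_{5d} = 4.234% × √5 = 9.468%.
ES multiplier = φ(z)/(1−α) = 0.103111/0.05 = 2.062.
ES = 9.468% × 2.062 = 19.523%; on $75,000,000: $14,642,250.

$14,600,000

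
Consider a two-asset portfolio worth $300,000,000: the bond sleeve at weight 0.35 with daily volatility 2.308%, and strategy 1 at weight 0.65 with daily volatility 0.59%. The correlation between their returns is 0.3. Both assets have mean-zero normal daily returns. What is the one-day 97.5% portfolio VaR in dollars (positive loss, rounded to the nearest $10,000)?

$5,840,000

σ_p² = 0.35²·2.308² + 0.65²·0.59² + 2·0.3·0.35·0.65·2.308·0.59 = 0.9855 (%²).
σ_p = √0.9855 = 0.993%.
At 97.5%, z = 1.960.
VaR = 1.960 × 0.993% = 1.946%; on $300,000,000 that is $5,838,000.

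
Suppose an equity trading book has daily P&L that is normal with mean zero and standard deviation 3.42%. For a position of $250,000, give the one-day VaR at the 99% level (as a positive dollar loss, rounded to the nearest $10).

$19,890

At 99% one-sided, z = 2.326.
VaR = z·σ = 2.326 × 3.42% = 7.955%.
On $250,000: 0.07955 × $250,000 = $19,888.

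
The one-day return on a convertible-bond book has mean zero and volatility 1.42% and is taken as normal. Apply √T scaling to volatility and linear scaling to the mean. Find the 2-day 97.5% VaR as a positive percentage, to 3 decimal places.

At 97.5%, z = 1.960.
σ_{2d} = 1.42% × √2 = 2.008%.
VaR = 1.960 × 2.008% = 3.936%.

3.936%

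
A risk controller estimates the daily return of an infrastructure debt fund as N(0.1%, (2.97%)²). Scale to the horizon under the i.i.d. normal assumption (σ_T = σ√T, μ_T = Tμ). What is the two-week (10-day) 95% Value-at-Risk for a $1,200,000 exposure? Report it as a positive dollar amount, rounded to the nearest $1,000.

At 95%, z = 1.645.
σ_{10d} = 2.97% × √10 = 9.392%; μ_{10d} = 10 × 0.1% = 1.000%.
VaR = −(1.000%) + 1.645 × 9.392% = 14.450%.
On $1,200,000: 0.14450 × $1,200,000 = $173,400.

$173,000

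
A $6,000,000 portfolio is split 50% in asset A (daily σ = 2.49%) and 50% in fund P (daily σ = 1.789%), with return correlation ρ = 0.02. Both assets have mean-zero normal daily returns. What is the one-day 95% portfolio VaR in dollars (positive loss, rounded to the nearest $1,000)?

$153,000

σ_p² = 0.5²·2.49² + 0.5²·1.789² + 2·0.02·0.5·0.5·2.49·1.789 = 2.3947 (%²).
σ_p = √2.3947 = 1.547%.
At 95%, z = 1.645.
VaR = 1.645 × 1.547% = 2.545%; on $6,000,000 that is $152,700.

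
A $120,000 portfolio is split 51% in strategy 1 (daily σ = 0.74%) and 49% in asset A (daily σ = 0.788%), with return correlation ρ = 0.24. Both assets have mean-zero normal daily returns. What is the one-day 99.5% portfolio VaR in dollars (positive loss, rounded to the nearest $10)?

$1,860

σ_p² = 0.51²·0.74² + 0.49²·0.788² + 2·0.24·0.51·0.49·0.74·0.788 = 0.3615 (%²).
σ_p = √0.3615 = 0.601%.
At 99.5%, z = 2.576.
VaR = 2.576 × 0.601% = 1.548%; on $120,000 that is $1,858.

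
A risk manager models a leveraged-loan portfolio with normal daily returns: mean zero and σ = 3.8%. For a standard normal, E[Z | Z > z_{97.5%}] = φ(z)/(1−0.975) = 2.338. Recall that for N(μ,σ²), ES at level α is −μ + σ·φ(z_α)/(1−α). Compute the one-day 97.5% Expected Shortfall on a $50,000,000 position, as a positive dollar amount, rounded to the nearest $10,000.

ES = 3.8% × 2.338 = 8.884%.
On $50,000,000: 0.08884 × $50,000,000 = $4,442,000.

$4,440,000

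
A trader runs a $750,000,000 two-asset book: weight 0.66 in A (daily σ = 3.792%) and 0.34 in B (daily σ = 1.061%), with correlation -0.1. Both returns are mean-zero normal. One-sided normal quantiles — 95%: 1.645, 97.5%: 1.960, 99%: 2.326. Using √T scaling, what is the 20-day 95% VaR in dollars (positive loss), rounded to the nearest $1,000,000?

$138,000,000

σ_p = √(0.66²·3.792² + 0.34²·1.061² + 2·-0.1·0.66·0.34·3.792·1.061) = 2.493%.
σ_{20d} = 2.493% × √20 = 11.149%.
VaR = 1.645 × 11.149% = 18.340%; on $750,000,000 that is $137,550,000.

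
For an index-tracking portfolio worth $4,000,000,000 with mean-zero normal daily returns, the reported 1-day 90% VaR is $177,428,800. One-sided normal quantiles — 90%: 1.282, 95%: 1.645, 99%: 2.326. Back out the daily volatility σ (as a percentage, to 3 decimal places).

3.460%

VaR as a fraction: $177,428,800 / $4,000,000,000 = 4.436%.
σ = VaR / z = 4.436% / 1.282 = 3.460%.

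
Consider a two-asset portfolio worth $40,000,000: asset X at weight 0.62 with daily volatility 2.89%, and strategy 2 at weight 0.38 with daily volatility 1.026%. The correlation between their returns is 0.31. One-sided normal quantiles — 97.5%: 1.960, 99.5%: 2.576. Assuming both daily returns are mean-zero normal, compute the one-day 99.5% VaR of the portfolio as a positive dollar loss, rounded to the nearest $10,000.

σ_p² = 0.62²·2.89² + 0.38²·1.026² + 2·0.31·0.62·0.38·2.89·1.026 = 3.7957 (%²).
σ_p = √3.7957 = 1.948%.
VaR = 2.576 × 1.948% = 5.018%; on $40,000,000 that is $2,007,200.

$2,010,000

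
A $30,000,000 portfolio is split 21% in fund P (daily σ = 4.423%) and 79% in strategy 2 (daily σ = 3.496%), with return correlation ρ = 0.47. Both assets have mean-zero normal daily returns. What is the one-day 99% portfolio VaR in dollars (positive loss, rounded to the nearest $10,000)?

σ_p² = 0.21²·4.423² + 0.79²·3.496² + 2·0.47·0.21·0.79·4.423·3.496 = 10.9018 (%²).
σ_p = √10.9018 = 3.302%.
At 99%, z = 2.326.
VaR = 2.326 × 3.302% = 7.680%; on $30,000,000 that is $2,304,000.

$2,300,000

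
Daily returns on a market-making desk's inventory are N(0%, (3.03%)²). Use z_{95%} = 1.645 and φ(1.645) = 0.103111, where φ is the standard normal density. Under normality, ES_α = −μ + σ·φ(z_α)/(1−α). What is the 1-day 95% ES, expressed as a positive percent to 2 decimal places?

6.25%

Tail multiplier: φ(z)/(1−α) = 0.103111 / 0.05 = 2.062.
ES = 3.03% × 2.062 = 6.248%.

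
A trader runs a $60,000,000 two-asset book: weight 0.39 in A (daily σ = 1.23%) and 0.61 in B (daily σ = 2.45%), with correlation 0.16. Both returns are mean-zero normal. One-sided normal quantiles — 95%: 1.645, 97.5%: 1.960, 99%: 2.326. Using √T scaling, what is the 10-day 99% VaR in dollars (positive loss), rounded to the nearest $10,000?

σ_p = √(0.39²·1.23² + 0.61²·2.45² + 2·0.16·0.39·0.61·1.23·2.45) = 1.641%.
σ_{10d} = 1.641% × √10 = 5.189%.
VaR = 2.326 × 5.189% = 12.070%; on $60,000,000 that is $7,242,000.

$7,240,000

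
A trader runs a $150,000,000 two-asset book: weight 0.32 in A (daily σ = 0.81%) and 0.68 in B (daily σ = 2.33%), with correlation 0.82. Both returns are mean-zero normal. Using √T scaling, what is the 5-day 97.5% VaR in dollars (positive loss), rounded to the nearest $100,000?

$11,900,000

σ_p = √(0.32²·0.81² + 0.68²·2.33² + 2·0.82·0.32·0.68·0.81·2.33) = 1.803%.
σ_{5d} = 1.803% × √5 = 4.032%.
z(97.5%) = 1.960.
VaR = 1.960 × 4.032% = 7.903%; on $150,000,000 that is $11,854,500.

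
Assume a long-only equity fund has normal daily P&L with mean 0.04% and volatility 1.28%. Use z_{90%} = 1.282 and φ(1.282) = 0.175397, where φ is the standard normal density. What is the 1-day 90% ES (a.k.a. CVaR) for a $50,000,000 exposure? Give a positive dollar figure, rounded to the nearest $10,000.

Tail multiplier: φ(z)/(1−α) = 0.175397 / 0.1 = 1.754.
ES = −(0.04%) + 1.28% × 1.754 = 2.205%.
On $50,000,000: 0.02205 × $50,000,000 = $1,102,500.

$1,100,000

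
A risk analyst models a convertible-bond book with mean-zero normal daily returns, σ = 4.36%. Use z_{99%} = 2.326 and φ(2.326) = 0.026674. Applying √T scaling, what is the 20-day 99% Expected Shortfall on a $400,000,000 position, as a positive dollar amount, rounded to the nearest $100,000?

$208,000,000

σ_{20d} = 4.36% × √20 = 19.499%.
ES multiplier = φ(z)/(1−α) = 0.026674/0.01 = 2.667.
ES = 19.499% × 2.667 = 52.004%; on $400,000,000: $208,016,000.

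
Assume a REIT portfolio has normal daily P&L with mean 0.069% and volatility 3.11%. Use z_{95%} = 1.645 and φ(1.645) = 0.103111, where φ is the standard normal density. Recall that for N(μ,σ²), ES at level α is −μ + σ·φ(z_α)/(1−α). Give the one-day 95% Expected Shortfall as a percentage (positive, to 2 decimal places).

6.34%

Tail multiplier: φ(z)/(1−α) = 0.103111 / 0.05 = 2.062.
ES = −(0.069%) + 3.11% × 2.062 = 6.344%.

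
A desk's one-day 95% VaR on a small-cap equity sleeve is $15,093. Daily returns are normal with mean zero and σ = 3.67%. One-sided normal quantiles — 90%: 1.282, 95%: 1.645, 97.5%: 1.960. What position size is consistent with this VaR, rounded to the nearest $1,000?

$250,000

VaR as a fraction of value: z·σ = 1.645 × 3.67% = 6.03715%.
Position = $15,093 / 0.0603715 = $250,002.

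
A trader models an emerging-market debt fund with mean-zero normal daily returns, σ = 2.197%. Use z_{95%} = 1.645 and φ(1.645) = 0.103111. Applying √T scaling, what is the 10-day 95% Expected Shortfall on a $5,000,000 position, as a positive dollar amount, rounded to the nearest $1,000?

$716,000

σ_{10d} = 2.197% × √10 = 6.948%.
ES multiplier = φ(z)/(1−α) = 0.103111/0.05 = 2.062.
ES = 6.948% × 2.062 = 14.327%; on $5,000,000: $716,350.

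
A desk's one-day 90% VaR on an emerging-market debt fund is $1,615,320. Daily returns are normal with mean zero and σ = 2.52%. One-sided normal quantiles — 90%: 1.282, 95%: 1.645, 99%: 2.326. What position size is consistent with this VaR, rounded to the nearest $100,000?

VaR as a fraction of value: z·σ = 1.282 × 2.52% = 3.23064%.
Position = $1,615,320 / 0.0323064 = $50,000,000.

$50,000,000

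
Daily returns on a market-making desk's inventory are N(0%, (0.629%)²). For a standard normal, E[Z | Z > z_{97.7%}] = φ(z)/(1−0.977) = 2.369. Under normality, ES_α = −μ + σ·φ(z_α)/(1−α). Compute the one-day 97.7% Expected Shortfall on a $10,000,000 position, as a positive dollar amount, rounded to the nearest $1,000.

$149,000

ES = 0.629% × 2.369 = 1.490%.
On $10,000,000: 0.01490 × $10,000,000 = $149,000.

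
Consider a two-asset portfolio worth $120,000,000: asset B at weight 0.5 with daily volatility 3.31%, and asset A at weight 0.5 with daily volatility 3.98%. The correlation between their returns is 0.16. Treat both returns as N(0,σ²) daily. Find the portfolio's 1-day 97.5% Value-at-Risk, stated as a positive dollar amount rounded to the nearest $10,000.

σ_p² = 0.5²·3.31² + 0.5²·3.98² + 2·0.16·0.5·0.5·3.31·3.98 = 7.7530 (%²).
σ_p = √7.7530 = 2.784%.
At 97.5%, z = 1.960.
VaR = 1.960 × 2.784% = 5.457%; on $120,000,000 that is $6,548,400.

$6,550,000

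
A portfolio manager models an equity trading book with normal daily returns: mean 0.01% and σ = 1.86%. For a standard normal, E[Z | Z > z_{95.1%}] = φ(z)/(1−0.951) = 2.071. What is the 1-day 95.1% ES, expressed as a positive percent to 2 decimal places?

3.84%

ES = −(0.01%) + 1.86% × 2.071 = 3.842%.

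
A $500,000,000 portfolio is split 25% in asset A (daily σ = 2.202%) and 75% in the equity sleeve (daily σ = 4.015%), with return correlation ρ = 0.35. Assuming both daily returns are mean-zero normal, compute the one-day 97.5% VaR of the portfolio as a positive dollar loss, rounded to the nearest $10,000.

σ_p² = 0.25²·2.202² + 0.75²·4.015² + 2·0.35·0.25·0.75·2.202·4.015 = 10.5311 (%²).
σ_p = √10.5311 = 3.245%.
At 97.5%, z = 1.960.
VaR = 1.960 × 3.245% = 6.360%; on $500,000,000 that is $31,800,000.

$31,800,000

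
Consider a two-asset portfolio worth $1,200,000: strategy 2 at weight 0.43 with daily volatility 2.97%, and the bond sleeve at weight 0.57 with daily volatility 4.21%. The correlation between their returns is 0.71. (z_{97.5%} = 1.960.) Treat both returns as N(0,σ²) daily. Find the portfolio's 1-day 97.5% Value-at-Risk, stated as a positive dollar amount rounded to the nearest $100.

σ_p² = 0.43²·2.97² + 0.57²·4.21² + 2·0.71·0.43·0.57·2.97·4.21 = 11.7414 (%²).
σ_p = √11.7414 = 3.427%.
VaR = 1.960 × 3.427% = 6.717%; on $1,200,000 that is $80,604.

$80,600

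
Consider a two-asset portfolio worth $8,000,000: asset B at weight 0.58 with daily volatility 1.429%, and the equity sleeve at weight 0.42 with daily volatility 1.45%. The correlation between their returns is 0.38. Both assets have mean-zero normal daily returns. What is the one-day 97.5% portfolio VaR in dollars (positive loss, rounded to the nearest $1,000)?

σ_p² = 0.58²·1.429² + 0.42²·1.45² + 2·0.38·0.58·0.42·1.429·1.45 = 1.4414 (%²).
σ_p = √1.4414 = 1.201%.
At 97.5%, z = 1.960.
VaR = 1.960 × 1.201% = 2.354%; on $8,000,000 that is $188,320.

$188,000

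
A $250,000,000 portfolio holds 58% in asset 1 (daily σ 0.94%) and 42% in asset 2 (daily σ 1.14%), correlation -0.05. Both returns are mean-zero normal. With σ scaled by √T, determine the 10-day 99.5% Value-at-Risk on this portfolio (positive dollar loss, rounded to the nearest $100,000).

σ_p = √(0.58²·0.94² + 0.42²·1.14² + 2·-0.05·0.58·0.42·0.94·1.14) = 0.707%.
σ_{10d} = 0.707% × √10 = 2.236%.
z(99.5%) = 2.576.
VaR = 2.576 × 2.236% = 5.760%; on $250,000,000 that is $14,400,000.

$14,400,000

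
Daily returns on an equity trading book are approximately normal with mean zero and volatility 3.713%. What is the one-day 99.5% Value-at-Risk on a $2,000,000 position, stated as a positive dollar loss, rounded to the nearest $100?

At 99.5% one-sided, z = 2.576.
VaR = z·σ = 2.576 × 3.713% = 9.565%.
On $2,000,000: 0.09565 × $2,000,000 = $191,300.

$191,300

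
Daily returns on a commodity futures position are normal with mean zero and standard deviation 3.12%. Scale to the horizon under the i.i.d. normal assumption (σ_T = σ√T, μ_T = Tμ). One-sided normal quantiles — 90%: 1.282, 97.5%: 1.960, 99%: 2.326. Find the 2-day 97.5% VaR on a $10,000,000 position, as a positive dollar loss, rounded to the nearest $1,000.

σ_{2d} = 3.12% × √2 = 4.412%.
VaR = 1.960 × 4.412% = 8.648%.
On $10,000,000: 0.08648 × $10,000,000 = $864,800.

$865,000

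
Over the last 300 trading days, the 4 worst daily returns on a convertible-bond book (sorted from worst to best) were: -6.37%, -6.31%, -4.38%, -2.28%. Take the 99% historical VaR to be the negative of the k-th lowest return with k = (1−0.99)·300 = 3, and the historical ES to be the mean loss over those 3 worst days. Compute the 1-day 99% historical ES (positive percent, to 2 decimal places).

5.69%

The 3 worst returns sum to -17.06%.
ES = −(-17.06%) / 3 = 5.6866…% ≈ 5.69%.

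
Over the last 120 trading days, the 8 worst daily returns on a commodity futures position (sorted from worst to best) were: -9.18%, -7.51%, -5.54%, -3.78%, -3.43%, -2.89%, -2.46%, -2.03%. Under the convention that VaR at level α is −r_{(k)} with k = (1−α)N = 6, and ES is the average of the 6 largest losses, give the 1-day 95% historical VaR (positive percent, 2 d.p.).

k = 6; the 6th lowest return is -2.89%, so VaR = 2.89%.

2.89%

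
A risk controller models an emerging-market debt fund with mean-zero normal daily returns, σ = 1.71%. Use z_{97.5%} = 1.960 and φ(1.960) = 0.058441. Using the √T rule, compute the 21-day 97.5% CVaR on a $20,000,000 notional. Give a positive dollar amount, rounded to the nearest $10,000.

σ_{21d} = 1.71% × √21 = 7.836%.
ES multiplier = φ(z)/(1−α) = 0.058441/0.025 = 2.338.
ES = 7.836% × 2.338 = 18.321%; on $20,000,000: $3,664,200.

$3,660,000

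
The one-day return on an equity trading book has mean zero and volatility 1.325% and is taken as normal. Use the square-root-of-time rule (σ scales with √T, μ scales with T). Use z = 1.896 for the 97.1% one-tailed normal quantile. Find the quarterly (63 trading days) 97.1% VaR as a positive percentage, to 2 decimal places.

σ_{63d} = 1.325% × √63 = 10.517%.
VaR = 1.896 × 10.517% = 19.940%.

19.94%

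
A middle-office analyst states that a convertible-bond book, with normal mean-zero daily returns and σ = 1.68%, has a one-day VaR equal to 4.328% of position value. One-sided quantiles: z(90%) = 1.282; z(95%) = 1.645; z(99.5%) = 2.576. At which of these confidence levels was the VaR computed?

99.5%

Implied z = VaR/σ = 4.328 / 1.68 = 2.576.
This matches z(99.5%) = 2.576.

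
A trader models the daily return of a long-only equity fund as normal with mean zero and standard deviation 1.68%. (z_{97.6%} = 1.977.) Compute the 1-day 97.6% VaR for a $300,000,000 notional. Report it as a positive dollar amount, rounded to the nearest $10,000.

$9,960,000

VaR = z·σ = 1.977 × 1.68% = 3.321%.
On $300,000,000: 0.03321 × $300,000,000 = $9,963,000.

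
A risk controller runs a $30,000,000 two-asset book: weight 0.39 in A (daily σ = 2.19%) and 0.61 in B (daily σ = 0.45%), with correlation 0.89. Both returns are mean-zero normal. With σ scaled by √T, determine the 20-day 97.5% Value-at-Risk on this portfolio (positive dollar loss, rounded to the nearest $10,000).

$2,910,000

σ_p = √(0.39²·2.19² + 0.61²·0.45² + 2·0.89·0.39·0.61·2.19·0.45) = 1.106%.
σ_{20d} = 1.106% × √20 = 4.946%.
z(97.5%) = 1.960.
VaR = 1.960 × 4.946% = 9.694%; on $30,000,000 that is $2,908,200.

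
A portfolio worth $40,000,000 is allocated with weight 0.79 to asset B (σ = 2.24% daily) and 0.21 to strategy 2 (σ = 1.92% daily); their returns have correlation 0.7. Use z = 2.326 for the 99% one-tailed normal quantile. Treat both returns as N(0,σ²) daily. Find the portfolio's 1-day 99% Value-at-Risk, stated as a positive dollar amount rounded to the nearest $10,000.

σ_p² = 0.79²·2.24² + 0.21²·1.92² + 2·0.7·0.79·0.21·2.24·1.92 = 4.2930 (%²).
σ_p = √4.2930 = 2.072%.
VaR = 2.326 × 2.072% = 4.819%; on $40,000,000 that is $1,927,600.

$1,930,000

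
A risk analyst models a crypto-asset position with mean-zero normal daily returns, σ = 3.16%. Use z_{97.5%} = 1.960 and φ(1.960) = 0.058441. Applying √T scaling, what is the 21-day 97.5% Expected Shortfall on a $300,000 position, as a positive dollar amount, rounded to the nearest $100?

$101,600

σ_{21d} = 3.16% × √21 = 14.481%.
ES multiplier = φ(z)/(1−α) = 0.058441/0.025 = 2.338.
ES = 14.481% × 2.338 = 33.857%; on $300,000: $101,571.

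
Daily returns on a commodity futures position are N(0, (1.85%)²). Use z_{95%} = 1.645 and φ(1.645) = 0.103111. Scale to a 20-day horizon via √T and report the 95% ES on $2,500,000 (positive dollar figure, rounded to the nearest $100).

σ_{20d} = 1.85% × √20 = 8.273%.
ES multiplier = φ(z)/(1−α) = 0.103111/0.05 = 2.062.
ES = 8.273% × 2.062 = 17.059%; on $2,500,000: $426,475.

$426,500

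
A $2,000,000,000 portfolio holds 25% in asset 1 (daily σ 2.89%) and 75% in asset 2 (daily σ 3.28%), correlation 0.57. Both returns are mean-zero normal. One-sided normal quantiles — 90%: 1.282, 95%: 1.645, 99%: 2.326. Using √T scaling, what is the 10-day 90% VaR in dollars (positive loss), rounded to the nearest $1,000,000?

$238,000,000

σ_p = √(0.25²·2.89² + 0.75²·3.28² + 2·0.57·0.25·0.75·2.89·3.28) = 2.933%.
σ_{10d} = 2.933% × √10 = 9.275%.
VaR = 1.282 × 9.275% = 11.891%; on $2,000,000,000 that is $237,820,000.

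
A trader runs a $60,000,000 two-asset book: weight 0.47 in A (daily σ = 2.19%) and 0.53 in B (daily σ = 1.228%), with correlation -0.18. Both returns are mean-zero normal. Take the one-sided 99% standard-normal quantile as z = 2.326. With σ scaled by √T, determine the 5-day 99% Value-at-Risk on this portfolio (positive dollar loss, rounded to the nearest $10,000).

σ_p = √(0.47²·2.19² + 0.53²·1.228² + 2·-0.18·0.47·0.53·2.19·1.228) = 1.114%.
σ_{5d} = 1.114% × √5 = 2.491%.
VaR = 2.326 × 2.491% = 5.794%; on $60,000,000 that is $3,476,400.

$3,480,000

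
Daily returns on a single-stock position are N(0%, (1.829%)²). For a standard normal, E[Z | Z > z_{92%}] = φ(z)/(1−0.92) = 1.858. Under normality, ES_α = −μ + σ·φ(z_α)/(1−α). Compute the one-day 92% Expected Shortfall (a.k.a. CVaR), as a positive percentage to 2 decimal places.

3.40%

ES = 1.829% × 1.858 = 3.398%.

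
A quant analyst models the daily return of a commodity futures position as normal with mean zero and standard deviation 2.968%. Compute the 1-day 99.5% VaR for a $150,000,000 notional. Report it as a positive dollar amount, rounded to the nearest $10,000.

At 99.5% one-sided, z = 2.576.
VaR = z·σ = 2.576 × 2.968% = 7.646%.
On $150,000,000: 0.07646 × $150,000,000 = $11,469,000.

$11,470,000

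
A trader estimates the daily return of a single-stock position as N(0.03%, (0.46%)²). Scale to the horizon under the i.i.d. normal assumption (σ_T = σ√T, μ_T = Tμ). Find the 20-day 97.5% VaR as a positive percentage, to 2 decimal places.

3.43%

At 97.5%, z = 1.960.
σ_{20d} = 0.46% × √20 = 2.057%; μ_{20d} = 20 × 0.03% = 0.600%.
VaR = −(0.600%) + 1.960 × 2.057% = 3.432%.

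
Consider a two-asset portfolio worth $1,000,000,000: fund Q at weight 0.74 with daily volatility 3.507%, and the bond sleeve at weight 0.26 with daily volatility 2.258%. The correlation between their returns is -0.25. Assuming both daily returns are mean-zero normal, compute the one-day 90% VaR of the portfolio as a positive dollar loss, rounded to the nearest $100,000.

σ_p² = 0.74²·3.507² + 0.26²·2.258² + 2·-0.25·0.74·0.26·3.507·2.258 = 6.3178 (%²).
σ_p = √6.3178 = 2.514%.
At 90%, z = 1.282.
VaR = 1.282 × 2.514% = 3.223%; on $1,000,000,000 that is $32,230,000.

$32,200,000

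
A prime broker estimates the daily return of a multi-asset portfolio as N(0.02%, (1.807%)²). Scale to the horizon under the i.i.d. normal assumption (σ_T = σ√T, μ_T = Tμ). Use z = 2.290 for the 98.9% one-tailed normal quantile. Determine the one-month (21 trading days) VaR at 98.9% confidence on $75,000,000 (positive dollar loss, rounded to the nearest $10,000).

σ_{21d} = 1.807% × √21 = 8.281%; μ_{21d} = 21 × 0.02% = 0.420%.
VaR = −(0.420%) + 2.290 × 8.281% = 18.543%.
On $75,000,000: 0.18543 × $75,000,000 = $13,907,250.

$13,910,000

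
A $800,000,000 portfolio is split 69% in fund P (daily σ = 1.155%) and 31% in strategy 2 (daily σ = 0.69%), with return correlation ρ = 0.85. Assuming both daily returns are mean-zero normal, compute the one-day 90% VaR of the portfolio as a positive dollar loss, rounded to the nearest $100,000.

σ_p² = 0.69²·1.155² + 0.31²·0.69² + 2·0.85·0.69·0.31·1.155·0.69 = 0.9707 (%²).
σ_p = √0.9707 = 0.985%.
At 90%, z = 1.282.
VaR = 1.282 × 0.985% = 1.263%; on $800,000,000 that is $10,104,000.

$10,100,000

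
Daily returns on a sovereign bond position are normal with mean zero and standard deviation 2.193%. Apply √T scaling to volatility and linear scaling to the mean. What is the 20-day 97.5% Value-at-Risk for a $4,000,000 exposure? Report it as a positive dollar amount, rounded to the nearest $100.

$768,900

At 97.5%, z = 1.960.
σ_{20d} = 2.193% × √20 = 9.807%.
VaR = 1.960 × 9.807% = 19.222%.
On $4,000,000: 0.19222 × $4,000,000 = $768,880.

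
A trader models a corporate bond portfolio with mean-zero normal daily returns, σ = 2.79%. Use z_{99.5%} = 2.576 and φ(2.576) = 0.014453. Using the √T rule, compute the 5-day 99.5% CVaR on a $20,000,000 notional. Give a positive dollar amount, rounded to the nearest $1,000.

σ_{5d} = 2.79% × √5 = 6.239%.
ES multiplier = φ(z)/(1−α) = 0.014453/0.005 = 2.891.
ES = 6.239% × 2.891 = 18.037%; on $20,000,000: $3,607,400.

$3,607,000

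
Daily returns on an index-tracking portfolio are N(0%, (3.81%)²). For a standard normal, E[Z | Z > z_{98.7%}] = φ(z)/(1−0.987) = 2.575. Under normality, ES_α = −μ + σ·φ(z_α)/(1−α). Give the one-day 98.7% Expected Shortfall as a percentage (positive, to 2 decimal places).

ES = 3.81% × 2.575 = 9.811%.

9.81%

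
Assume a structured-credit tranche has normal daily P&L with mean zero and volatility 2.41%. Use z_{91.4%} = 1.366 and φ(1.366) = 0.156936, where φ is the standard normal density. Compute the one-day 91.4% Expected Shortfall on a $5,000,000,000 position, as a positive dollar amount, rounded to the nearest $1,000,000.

$220,000,000

Tail multiplier: φ(z)/(1−α) = 0.156936 / 0.086 = 1.825.
ES = 2.41% × 1.825 = 4.398%.
On $5,000,000,000: 0.04398 × $5,000,000,000 = $219,900,000.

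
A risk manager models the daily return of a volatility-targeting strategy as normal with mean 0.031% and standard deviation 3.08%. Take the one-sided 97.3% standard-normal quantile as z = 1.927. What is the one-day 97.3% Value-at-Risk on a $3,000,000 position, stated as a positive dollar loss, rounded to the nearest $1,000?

VaR = −μ + z·σ = −(0.031%) + 1.927 × 3.08% = 5.904%.
On $3,000,000: 0.05904 × $3,000,000 = $177,120.

$177,000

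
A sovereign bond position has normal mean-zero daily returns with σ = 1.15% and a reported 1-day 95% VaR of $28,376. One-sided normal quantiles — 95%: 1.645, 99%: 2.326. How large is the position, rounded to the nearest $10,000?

VaR as a fraction of value: z·σ = 1.645 × 1.15% = 1.89175%.
Position = $28,376 / 0.0189175 = $1,499,987.

$1,500,000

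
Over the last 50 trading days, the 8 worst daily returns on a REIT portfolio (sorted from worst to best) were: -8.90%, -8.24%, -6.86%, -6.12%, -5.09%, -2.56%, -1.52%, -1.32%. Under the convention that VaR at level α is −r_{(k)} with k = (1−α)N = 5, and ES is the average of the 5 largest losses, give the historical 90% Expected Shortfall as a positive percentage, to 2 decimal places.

The 5 worst returns sum to -35.21%.
ES = −(-35.21%) / 5 = 7.042% ≈ 7.04%.

7.04%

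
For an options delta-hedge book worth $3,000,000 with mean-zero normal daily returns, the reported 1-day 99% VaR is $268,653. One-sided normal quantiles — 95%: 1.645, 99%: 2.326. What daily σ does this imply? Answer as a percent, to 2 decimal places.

3.85%

VaR as a fraction: $268,653 / $3,000,000 = 8.955%.
σ = VaR / z = 8.955% / 2.326 = 3.850%.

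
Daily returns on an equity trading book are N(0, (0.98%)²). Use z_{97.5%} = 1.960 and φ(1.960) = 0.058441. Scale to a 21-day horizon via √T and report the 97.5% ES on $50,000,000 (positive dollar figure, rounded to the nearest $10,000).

$5,250,000

σ_{21d} = 0.98% × √21 = 4.491%.
ES multiplier = φ(z)/(1−α) = 0.058441/0.025 = 2.338.
ES = 4.491% × 2.338 = 10.500%; on $50,000,000: $5,250,000.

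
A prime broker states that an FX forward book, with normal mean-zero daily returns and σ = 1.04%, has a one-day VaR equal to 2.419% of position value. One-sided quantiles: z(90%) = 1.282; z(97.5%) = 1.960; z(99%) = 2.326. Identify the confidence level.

99%

Implied z = VaR/σ = 2.419 / 1.04 = 2.326.
This matches z(99%) = 2.326.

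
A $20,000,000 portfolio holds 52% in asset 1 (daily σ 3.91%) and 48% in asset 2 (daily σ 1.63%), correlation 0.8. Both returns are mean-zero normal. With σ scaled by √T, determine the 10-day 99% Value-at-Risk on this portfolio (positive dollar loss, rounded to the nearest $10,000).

$3,970,000

σ_p = √(0.52²·3.91² + 0.48²·1.63² + 2·0.8·0.52·0.48·3.91·1.63) = 2.700%.
σ_{10d} = 2.700% × √10 = 8.538%.
z(99%) = 2.326.
VaR = 2.326 × 8.538% = 19.859%; on $20,000,000 that is $3,971,800.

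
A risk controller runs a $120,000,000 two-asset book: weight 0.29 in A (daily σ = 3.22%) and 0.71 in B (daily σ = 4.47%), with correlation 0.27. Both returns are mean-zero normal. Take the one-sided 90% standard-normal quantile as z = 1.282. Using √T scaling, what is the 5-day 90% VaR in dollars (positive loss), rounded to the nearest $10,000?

$12,180,000

σ_p = √(0.29²·3.22² + 0.71²·4.47² + 2·0.27·0.29·0.71·3.22·4.47) = 3.542%.
σ_{5d} = 3.542% × √5 = 7.920%.
VaR = 1.282 × 7.920% = 10.153%; on $120,000,000 that is $12,183,600.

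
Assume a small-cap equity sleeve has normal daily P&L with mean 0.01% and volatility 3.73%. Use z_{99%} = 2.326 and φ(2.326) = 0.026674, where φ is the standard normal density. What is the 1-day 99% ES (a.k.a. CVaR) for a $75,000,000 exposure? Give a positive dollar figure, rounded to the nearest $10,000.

$7,450,000

Tail multiplier: φ(z)/(1−α) = 0.026674 / 0.01 = 2.667.
ES = −(0.01%) + 3.73% × 2.667 = 9.938%.
On $75,000,000: 0.09938 × $75,000,000 = $7,453,500.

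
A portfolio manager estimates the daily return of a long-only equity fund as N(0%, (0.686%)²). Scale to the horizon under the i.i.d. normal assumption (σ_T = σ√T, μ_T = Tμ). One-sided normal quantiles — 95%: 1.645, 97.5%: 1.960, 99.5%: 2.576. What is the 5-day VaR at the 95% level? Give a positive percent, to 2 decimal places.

σ_{5d} = 0.686% × √5 = 1.534%.
VaR = 1.645 × 1.534% = 2.523%.

2.52%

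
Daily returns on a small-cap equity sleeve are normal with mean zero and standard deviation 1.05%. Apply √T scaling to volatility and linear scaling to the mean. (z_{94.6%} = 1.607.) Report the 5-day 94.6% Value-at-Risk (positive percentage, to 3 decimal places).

3.773%

σ_{5d} = 1.05% × √5 = 2.348%.
VaR = 1.607 × 2.348% = 3.773%.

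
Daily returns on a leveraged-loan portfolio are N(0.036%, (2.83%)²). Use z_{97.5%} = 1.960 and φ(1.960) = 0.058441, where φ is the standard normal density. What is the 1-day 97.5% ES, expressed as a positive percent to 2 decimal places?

6.58%

Tail multiplier: φ(z)/(1−α) = 0.058441 / 0.025 = 2.338.
ES = −(0.036%) + 2.83% × 2.338 = 6.581%.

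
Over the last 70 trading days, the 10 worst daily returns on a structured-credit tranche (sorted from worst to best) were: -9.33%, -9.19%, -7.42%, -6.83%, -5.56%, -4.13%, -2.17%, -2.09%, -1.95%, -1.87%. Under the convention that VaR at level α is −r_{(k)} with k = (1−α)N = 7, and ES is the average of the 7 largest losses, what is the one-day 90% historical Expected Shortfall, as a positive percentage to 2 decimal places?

6.38%

The 7 worst returns sum to -44.63%.
ES = −(-44.63%) / 7 = 6.3757…% ≈ 6.38%.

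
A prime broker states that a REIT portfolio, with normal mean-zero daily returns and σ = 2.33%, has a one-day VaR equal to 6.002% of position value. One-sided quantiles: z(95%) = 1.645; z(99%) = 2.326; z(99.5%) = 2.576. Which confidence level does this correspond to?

Implied z = VaR/σ = 6.002 / 2.33 = 2.576.
This matches z(99.5%) = 2.576.

99.5%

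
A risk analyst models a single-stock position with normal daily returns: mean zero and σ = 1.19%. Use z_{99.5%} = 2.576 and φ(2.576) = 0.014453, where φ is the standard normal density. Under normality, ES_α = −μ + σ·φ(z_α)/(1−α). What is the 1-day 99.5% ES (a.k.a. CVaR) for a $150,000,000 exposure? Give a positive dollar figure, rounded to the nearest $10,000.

Tail multiplier: φ(z)/(1−α) = 0.014453 / 0.005 = 2.891.
ES = 1.19% × 2.891 = 3.440%.
On $150,000,000: 0.03440 × $150,000,000 = $5,160,000.

$5,160,000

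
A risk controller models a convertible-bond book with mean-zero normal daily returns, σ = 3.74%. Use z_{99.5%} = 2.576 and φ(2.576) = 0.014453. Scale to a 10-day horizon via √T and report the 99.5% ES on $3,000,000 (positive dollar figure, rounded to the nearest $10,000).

σ_{10d} = 3.74% × √10 = 11.827%.
ES multiplier = φ(z)/(1−α) = 0.014453/0.005 = 2.891.
ES = 11.827% × 2.891 = 34.192%; on $3,000,000: $1,025,760.

$1,030,000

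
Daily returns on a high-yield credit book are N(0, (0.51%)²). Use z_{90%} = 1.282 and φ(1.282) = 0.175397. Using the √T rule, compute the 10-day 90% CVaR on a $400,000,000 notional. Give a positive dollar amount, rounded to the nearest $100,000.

$11,300,000

σ_{10d} = 0.51% × √10 = 1.613%.
ES multiplier = φ(z)/(1−α) = 0.175397/0.1 = 1.754.
ES = 1.613% × 1.754 = 2.829%; on $400,000,000: $11,316,000.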